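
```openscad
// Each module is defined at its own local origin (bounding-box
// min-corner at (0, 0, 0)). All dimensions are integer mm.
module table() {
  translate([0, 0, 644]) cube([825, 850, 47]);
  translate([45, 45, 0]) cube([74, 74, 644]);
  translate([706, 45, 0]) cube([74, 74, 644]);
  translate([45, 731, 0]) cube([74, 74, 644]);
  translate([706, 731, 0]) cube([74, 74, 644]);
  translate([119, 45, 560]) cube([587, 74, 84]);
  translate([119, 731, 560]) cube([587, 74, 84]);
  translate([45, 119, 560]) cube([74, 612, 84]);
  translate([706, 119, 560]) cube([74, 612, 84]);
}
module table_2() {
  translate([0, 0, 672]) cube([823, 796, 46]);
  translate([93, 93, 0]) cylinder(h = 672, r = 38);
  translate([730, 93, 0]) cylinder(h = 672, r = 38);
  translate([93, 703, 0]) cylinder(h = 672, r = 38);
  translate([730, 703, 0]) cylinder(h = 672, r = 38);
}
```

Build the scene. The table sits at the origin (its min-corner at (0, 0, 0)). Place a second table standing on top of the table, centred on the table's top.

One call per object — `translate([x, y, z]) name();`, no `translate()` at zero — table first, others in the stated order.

table();
translate([1, 27, 691]) table_2();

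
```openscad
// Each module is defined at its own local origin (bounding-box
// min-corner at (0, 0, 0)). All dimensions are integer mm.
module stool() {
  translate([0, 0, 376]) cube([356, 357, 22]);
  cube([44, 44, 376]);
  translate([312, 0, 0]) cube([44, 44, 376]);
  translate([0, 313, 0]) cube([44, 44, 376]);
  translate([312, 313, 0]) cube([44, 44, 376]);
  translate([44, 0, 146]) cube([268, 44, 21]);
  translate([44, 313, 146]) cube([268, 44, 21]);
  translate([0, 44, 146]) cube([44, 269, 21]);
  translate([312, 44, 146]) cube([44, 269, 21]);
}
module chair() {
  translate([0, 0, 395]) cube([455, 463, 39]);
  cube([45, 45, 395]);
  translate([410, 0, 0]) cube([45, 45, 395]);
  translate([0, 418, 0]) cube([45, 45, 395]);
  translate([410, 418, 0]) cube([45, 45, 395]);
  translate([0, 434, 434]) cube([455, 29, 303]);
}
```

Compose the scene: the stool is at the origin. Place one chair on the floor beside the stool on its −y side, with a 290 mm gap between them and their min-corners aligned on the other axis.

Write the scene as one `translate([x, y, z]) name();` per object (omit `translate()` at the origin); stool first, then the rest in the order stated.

stool();
translate([0, -753, 0]) chair();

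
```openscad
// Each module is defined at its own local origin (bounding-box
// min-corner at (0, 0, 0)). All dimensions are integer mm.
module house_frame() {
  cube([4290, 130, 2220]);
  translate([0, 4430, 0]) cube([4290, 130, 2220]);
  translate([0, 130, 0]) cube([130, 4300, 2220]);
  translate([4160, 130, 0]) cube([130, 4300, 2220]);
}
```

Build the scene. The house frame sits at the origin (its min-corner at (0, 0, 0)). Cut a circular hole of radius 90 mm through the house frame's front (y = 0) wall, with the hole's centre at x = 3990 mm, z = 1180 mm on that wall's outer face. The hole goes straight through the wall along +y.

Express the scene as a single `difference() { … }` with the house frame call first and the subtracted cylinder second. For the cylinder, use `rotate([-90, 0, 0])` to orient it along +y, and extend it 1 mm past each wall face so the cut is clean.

difference() {
  house_frame();
  translate([3990, -1, 1180]) rotate([-90, 0, 0]) cylinder(h = 132, r = 90);
}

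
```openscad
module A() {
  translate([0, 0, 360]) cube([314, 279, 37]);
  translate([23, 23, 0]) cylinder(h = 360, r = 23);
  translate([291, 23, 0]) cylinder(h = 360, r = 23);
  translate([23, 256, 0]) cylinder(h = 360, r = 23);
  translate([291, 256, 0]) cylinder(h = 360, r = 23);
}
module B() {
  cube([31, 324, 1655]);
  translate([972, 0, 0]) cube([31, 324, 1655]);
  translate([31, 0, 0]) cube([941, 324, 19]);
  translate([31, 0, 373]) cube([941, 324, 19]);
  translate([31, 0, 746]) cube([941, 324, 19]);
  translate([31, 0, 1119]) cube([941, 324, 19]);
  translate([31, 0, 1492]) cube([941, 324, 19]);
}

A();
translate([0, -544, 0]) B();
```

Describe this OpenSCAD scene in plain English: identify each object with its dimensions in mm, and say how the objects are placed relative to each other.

A is a four-legged stool. The seat is a 314×279×37 mm slab whose top surface is at z = 397 mm; four round legs, each 46 mm in diameter, run from the floor (z = 0) to the underside of the seat, each leg's axis is inset half a diameter from the nearest pair of seat edges (so the leg's bounding box is flush with the corner).

B is an open bookshelf. Two side panels, each 31 mm thick, 324 mm deep and 1655 mm tall, stand 1003 mm apart (outside-to-outside). Between them sit 5 shelves, each 19 mm thick and 324 mm deep, spanning the full gap between the sides. The bottom shelf rests on the floor (its underside at z = 0) and the clear gap between one shelf's top and the next shelf's underside is 354 mm.

The bookshelf is on the floor beside the stool on its −y side.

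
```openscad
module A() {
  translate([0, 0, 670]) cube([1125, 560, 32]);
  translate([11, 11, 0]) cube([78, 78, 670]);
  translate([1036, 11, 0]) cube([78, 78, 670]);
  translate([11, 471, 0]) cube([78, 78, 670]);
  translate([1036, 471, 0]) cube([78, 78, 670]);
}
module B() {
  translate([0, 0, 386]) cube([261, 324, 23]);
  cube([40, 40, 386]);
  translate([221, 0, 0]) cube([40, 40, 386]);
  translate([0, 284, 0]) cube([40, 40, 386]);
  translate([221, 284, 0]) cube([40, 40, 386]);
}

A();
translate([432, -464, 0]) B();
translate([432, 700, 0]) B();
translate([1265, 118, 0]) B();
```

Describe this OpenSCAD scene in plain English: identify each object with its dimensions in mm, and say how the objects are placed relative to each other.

A is a table with a 1125×560 mm rectangular top, 32 mm thick, top surface at z = 702 mm, supported by four 78×78 mm square legs, each inset 11 mm from the nearest pair of top edges, running from the floor.

B is a four-legged stool. The seat is a 261×324×23 mm slab whose top surface is at z = 409 mm; four square legs, each 40×40 mm in cross-section, run from the floor (z = 0) to the underside of the seat, each flush with a corner of the seat.

Three stools sit around the table at the −y, +y, +x sides.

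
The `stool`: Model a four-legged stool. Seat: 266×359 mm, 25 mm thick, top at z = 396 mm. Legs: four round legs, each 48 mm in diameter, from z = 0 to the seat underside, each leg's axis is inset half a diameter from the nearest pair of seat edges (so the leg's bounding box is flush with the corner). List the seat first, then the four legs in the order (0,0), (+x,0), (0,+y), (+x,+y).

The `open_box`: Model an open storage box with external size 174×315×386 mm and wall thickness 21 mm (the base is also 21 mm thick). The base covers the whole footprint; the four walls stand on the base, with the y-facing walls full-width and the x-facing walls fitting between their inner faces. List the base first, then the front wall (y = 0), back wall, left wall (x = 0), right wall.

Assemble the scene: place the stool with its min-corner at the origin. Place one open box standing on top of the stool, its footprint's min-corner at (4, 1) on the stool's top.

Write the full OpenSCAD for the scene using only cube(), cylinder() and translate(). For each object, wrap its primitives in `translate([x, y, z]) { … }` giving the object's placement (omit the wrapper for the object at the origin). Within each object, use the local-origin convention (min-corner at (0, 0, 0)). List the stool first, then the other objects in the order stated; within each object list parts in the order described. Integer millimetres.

translate([0, 0, 371]) cube([266, 359, 25]);
translate([24, 24, 0]) cylinder(h = 371, r = 24);
translate([242, 24, 0]) cylinder(h = 371, r = 24);
translate([24, 335, 0]) cylinder(h = 371, r = 24);
translate([242, 335, 0]) cylinder(h = 371, r = 24);
translate([4, 1, 396]) {
  cube([174, 315, 21]);
  translate([0, 0, 21]) cube([174, 21, 365]);
  translate([0, 294, 21]) cube([174, 21, 365]);
  translate([0, 21, 21]) cube([21, 273, 365]);
  translate([153, 21, 21]) cube([21, 273, 365]);
}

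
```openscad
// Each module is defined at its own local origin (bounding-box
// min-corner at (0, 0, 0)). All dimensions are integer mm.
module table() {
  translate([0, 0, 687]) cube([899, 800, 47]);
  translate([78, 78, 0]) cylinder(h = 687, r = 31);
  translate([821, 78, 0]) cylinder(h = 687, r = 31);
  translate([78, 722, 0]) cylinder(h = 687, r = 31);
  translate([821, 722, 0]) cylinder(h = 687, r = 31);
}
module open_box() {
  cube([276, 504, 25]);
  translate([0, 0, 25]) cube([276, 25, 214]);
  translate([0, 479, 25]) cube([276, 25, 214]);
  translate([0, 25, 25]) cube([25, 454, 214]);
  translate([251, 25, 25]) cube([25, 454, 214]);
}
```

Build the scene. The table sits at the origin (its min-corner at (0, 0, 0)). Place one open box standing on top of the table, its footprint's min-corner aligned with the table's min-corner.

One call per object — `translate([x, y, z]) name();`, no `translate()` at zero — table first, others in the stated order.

table();
translate([0, 0, 734]) open_box();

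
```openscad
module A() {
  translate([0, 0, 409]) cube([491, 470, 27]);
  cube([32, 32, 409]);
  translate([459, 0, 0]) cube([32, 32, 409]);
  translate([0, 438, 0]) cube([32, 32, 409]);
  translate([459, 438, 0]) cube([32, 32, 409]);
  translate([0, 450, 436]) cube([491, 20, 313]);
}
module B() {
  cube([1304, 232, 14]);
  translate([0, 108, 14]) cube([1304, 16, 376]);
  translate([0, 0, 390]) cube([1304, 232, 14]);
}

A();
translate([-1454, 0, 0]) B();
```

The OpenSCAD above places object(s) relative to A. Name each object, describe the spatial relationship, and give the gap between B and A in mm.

The I-beam's nearest face is 150 mm from the chair's −x face.

A is a chair. B is an I-beam. The I-beam is on the floor beside the chair on its −x side. The gap between the I-beam and the chair is 150 mm.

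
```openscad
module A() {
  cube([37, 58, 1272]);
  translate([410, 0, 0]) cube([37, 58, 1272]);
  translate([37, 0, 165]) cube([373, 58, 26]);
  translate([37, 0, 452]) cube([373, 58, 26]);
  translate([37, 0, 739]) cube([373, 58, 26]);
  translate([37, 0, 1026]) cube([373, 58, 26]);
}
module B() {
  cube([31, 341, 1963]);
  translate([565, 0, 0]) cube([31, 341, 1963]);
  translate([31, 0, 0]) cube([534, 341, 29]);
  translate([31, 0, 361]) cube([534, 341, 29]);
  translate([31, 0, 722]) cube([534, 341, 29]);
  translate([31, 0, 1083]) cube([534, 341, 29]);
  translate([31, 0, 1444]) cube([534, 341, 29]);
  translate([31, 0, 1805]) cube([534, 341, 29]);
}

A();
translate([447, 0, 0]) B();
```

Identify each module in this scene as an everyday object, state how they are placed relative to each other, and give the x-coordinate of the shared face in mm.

The ladder's +x face and the bookshelf's −x face are both at x = 447 mm.

A is a ladder. B is a bookshelf. The bookshelf is against the ladder's +x side, with their −y faces flush. The x-coordinate of the shared face is 447 mm.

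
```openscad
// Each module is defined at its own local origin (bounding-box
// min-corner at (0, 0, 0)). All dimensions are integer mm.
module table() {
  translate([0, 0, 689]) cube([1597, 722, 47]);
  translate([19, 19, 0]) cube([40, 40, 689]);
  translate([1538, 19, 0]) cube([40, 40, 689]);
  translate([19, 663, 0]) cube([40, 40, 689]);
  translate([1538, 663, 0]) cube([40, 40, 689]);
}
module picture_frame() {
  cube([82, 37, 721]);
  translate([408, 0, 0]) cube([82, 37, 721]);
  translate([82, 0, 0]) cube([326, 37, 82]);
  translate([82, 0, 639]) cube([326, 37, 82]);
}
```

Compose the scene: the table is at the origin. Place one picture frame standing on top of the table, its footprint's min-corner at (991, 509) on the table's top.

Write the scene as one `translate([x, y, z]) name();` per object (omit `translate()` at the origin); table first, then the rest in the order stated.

table();
translate([991, 509, 736]) picture_frame();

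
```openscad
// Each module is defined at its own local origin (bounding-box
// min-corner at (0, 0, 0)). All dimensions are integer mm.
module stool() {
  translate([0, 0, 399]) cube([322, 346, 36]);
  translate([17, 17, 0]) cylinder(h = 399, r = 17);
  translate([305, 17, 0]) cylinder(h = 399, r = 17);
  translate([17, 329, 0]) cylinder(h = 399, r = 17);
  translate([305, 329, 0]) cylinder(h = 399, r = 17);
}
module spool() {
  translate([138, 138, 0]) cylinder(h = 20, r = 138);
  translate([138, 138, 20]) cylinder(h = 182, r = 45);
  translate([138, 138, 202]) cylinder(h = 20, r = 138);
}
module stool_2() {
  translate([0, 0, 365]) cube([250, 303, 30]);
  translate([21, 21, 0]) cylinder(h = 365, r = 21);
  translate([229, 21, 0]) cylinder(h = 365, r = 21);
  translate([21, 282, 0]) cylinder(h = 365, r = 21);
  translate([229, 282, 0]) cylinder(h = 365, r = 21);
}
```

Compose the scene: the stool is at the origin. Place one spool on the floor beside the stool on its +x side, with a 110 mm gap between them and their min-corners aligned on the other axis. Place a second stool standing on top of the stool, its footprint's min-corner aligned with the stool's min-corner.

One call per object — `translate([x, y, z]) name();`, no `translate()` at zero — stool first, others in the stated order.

stool();
translate([432, 0, 0]) spool();
translate([0, 0, 435]) stool_2();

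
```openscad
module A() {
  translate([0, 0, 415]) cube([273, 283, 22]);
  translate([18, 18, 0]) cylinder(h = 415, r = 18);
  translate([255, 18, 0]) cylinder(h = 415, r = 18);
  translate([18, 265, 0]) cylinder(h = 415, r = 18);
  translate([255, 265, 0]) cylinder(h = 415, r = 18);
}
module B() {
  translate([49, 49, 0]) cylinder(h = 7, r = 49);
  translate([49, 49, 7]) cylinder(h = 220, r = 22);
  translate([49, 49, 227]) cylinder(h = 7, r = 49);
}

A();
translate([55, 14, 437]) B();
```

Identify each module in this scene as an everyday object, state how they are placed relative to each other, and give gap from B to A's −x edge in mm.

A is a stool. B is a spool. The spool is on top of the stool. The gap from the spool to the stool's −x edge is 55 mm.

The spool's min-x is at 55; the stool's min-x is 0; gap = 55 mm.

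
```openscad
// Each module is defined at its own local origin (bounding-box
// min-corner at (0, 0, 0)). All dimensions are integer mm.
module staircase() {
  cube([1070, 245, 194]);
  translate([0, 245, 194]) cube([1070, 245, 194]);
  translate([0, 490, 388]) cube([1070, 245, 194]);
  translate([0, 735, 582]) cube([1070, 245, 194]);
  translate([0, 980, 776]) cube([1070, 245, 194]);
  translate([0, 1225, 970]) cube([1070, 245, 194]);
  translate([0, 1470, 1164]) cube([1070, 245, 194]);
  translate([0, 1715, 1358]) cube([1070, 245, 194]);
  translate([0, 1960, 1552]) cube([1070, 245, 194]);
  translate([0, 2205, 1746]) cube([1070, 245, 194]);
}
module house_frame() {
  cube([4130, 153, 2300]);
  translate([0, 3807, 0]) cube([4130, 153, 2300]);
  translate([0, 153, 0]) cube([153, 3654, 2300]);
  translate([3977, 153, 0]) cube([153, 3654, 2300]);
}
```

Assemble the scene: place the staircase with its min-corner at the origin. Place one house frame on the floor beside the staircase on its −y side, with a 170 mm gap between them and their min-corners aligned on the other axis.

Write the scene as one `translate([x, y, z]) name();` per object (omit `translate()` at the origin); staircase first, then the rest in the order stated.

staircase();
translate([0, -4130, 0]) house_frame();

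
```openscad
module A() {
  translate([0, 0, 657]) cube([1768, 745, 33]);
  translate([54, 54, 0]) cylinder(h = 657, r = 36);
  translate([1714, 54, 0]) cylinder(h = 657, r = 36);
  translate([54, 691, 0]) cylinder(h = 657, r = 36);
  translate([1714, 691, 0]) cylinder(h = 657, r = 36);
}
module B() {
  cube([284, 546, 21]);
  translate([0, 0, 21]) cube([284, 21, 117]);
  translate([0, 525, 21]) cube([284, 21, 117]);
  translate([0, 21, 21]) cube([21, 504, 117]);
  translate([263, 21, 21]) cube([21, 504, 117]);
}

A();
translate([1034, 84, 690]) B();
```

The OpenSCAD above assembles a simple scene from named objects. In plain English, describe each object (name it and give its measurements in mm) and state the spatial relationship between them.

A is a table with a 1768×745 mm rectangular top, 33 mm thick, top surface at z = 690 mm, supported by four round legs of 72 mm diameter, each leg's bounding box inset 18 mm from the nearest pair of top edges, running from the floor.

B is an open-topped rectangular box: outside dimensions 284×546×138 mm, with a uniform wall and base thickness of 21 mm. The base is a full 284×546 slab on the floor; four walls sit on top of the base. The front and back walls (the −y and +y sides) span the full width; the two side walls fit between them.

The open box is on top of the table.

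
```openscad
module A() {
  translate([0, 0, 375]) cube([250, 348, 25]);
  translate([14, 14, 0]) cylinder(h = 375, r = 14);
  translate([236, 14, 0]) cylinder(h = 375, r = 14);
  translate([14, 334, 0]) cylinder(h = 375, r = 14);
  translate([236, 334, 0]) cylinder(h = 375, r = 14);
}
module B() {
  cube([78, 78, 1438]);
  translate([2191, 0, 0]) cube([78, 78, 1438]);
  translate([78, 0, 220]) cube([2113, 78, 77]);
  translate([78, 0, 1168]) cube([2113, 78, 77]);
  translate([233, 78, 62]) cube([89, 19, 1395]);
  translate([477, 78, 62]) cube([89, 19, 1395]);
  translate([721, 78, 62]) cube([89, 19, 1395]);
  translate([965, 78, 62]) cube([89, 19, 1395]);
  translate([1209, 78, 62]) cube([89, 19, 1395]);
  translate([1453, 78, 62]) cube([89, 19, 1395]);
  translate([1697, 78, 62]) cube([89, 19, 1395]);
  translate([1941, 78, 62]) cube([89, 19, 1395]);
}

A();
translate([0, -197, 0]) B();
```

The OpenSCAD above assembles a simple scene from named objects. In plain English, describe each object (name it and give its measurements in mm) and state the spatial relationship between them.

A is a simple wooden stool: a rectangular seat 250 mm (x) by 348 mm (y), 25 mm thick, top face at z = 400 mm, on four round legs, each 28 mm in diameter. The legs rest on z = 0, each leg's axis is inset half a diameter from the nearest pair of seat edges (so the leg's bounding box is flush with the corner).

B is a fence section. Two 78×78 mm posts, 1438 mm tall, stand on the floor with a clear span of 2113 mm between their inner faces. Two horizontal rails of 78×77 mm section span the gap between the posts with their undersides at z = 220 mm and z = 1168 mm, flush with the posts' −y face. 8 pickets, each 89 mm wide, 19 mm thick and 1395 mm tall, are fixed to the +y face of the rails with their bottoms at z = 62 mm, evenly spaced across the span with equal gaps (rounded down to the nearest mm) at the −x end and between each pair — any rounding remainder accumulates at the +x end.

The fence section is on the floor beside the stool on its −y side.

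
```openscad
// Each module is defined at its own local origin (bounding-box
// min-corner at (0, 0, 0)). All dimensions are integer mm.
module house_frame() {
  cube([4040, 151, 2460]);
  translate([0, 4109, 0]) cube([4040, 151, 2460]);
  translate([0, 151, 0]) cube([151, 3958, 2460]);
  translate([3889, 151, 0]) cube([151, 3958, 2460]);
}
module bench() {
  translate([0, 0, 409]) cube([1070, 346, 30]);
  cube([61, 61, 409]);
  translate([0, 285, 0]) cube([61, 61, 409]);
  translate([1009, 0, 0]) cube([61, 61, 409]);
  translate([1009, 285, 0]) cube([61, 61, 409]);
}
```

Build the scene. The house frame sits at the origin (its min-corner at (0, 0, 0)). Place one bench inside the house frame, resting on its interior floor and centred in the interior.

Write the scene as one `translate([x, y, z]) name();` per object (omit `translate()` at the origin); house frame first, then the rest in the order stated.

house_frame();
translate([1485, 1957, 0]) bench();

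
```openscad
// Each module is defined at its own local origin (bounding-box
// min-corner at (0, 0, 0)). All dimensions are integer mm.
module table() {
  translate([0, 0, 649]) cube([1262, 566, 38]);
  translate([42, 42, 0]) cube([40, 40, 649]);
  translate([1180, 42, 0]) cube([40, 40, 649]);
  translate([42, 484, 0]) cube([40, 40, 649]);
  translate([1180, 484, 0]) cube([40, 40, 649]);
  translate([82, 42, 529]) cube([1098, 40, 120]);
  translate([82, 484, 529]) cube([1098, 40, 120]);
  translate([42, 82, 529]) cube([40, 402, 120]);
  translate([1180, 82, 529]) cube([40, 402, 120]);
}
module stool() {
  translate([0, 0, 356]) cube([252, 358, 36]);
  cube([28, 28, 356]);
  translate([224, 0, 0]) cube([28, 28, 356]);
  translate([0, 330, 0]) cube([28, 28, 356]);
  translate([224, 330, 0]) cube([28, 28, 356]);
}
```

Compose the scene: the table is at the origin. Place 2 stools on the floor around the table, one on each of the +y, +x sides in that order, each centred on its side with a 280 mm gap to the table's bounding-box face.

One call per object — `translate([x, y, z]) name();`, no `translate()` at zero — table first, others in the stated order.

table();
translate([505, 846, 0]) stool();
translate([1542, 104, 0]) stool();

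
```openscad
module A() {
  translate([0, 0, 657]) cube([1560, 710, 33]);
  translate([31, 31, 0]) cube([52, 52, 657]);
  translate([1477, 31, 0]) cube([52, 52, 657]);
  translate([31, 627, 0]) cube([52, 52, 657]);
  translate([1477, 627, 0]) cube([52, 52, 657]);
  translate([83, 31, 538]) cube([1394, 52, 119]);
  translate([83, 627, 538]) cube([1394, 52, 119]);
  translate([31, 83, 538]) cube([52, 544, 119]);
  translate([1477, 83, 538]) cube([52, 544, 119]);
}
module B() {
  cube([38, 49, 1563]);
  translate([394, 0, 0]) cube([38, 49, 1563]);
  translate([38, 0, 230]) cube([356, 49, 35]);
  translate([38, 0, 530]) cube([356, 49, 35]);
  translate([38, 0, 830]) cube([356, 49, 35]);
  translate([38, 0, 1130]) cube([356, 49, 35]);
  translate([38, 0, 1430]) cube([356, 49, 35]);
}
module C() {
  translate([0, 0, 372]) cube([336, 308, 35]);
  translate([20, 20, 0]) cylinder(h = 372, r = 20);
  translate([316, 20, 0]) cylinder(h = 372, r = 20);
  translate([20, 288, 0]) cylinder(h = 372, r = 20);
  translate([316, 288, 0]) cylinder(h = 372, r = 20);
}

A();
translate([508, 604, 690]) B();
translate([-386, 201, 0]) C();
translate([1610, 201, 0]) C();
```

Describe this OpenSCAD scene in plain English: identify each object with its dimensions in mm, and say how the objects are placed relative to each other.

A is a table with a 1560×710 mm rectangular top, 33 mm thick, top surface at z = 690 mm, supported by four 52×52 mm square legs, each inset 31 mm from the nearest pair of top edges, running from the floor. Four apron rails, 52 mm thick and 119 mm tall, run between adjacent legs with their top edges flush with the underside of the top and their outer faces flush with the legs' outer faces.

B is a wooden ladder with two side rails of 38×49 mm section and 1563 mm height, set 432 mm apart overall. Between them run 5 rectangular rungs (49 mm deep, 35 mm thick), front faces flush with the rails' −y face. The bottom of the first rung is 230 mm above the floor and each subsequent rung is 300 mm higher than the one below.

C is a four-legged stool. The seat is a 336×308×35 mm slab whose top surface is at z = 407 mm; four round legs, each 40 mm in diameter, run from the floor (z = 0) to the underside of the seat, each leg's axis is inset half a diameter from the nearest pair of seat edges (so the leg's bounding box is flush with the corner).

The ladder is on top of the table. Two stools sit around the table at the −x, +x sides.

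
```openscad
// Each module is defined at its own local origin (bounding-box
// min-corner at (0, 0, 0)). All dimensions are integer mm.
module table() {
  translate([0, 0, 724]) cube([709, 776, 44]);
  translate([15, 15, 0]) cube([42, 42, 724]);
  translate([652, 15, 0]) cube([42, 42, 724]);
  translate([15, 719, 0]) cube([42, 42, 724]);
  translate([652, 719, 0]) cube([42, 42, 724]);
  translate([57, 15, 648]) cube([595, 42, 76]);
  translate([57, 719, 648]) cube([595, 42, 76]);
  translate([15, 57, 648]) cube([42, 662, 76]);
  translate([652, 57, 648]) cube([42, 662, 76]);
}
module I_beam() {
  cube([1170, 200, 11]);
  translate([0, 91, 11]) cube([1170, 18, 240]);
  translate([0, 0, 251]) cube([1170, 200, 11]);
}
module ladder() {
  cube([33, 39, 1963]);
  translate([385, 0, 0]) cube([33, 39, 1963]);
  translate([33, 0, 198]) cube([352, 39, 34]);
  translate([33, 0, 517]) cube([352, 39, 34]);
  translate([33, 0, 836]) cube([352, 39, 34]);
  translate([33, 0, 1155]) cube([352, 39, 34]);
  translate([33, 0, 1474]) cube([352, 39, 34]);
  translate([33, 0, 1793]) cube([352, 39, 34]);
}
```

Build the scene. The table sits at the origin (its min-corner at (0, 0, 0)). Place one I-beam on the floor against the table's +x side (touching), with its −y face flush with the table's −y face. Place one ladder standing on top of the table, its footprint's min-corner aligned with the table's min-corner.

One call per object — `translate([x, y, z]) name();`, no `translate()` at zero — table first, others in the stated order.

table();
translate([709, 0, 0]) I_beam();
translate([0, 0, 768]) ladder();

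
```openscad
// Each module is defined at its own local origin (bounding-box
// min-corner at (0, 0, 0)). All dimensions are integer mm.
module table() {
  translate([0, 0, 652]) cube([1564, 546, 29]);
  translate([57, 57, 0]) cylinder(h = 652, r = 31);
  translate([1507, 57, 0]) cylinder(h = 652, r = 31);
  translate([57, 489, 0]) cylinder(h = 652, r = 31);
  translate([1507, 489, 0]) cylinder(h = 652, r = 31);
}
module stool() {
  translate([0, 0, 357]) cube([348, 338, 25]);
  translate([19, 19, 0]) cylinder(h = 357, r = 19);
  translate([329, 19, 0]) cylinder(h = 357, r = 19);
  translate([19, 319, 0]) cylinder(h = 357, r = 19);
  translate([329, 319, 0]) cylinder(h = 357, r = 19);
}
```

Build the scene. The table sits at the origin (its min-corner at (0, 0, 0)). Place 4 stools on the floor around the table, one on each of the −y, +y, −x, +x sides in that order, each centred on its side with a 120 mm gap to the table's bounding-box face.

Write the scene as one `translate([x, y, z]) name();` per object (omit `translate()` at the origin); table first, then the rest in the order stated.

table();
translate([608, -458, 0]) stool();
translate([608, 666, 0]) stool();
translate([-468, 104, 0]) stool();
translate([1684, 104, 0]) stool();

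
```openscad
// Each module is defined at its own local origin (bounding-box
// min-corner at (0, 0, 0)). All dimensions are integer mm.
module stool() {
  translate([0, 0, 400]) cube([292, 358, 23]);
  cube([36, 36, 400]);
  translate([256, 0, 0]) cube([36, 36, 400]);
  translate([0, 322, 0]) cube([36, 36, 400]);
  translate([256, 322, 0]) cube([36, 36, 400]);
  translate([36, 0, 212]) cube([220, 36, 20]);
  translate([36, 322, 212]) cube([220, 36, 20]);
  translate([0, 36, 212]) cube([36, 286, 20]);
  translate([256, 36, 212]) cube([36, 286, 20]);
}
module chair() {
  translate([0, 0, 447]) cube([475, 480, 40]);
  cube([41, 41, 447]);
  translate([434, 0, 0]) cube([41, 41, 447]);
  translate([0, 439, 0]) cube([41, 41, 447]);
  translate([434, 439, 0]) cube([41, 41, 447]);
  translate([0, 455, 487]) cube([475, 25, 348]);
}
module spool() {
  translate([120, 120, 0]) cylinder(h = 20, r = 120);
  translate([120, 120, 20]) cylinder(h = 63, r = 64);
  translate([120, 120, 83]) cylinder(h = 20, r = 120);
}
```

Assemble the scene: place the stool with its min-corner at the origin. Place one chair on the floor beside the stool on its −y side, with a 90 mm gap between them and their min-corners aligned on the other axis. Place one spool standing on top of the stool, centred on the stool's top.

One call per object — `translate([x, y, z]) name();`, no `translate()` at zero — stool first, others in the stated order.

stool();
translate([0, -570, 0]) chair();
translate([26, 59, 423]) spool();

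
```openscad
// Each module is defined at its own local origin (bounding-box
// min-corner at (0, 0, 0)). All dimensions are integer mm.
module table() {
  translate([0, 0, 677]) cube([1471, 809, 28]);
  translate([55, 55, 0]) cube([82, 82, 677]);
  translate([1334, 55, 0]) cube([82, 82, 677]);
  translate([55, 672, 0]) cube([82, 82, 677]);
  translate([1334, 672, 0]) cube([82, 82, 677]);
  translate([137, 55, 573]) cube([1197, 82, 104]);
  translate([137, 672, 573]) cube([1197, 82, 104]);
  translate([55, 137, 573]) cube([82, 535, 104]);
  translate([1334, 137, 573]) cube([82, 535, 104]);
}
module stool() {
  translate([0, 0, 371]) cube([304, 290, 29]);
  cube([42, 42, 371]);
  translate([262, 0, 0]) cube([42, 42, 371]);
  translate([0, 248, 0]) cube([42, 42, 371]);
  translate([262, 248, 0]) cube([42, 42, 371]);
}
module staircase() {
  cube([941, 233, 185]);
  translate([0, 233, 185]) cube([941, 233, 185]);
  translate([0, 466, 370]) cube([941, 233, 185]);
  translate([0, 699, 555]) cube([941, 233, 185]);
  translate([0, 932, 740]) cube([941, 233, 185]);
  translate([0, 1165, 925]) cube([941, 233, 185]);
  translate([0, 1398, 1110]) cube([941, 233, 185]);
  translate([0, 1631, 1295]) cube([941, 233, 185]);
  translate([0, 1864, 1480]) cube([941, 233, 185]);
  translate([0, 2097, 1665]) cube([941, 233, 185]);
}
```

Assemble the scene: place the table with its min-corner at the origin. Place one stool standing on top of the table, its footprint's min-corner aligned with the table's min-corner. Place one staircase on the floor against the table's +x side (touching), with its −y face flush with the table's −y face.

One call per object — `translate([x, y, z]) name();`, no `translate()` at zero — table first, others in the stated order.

table();
translate([0, 0, 705]) stool();
translate([1471, 0, 0]) staircase();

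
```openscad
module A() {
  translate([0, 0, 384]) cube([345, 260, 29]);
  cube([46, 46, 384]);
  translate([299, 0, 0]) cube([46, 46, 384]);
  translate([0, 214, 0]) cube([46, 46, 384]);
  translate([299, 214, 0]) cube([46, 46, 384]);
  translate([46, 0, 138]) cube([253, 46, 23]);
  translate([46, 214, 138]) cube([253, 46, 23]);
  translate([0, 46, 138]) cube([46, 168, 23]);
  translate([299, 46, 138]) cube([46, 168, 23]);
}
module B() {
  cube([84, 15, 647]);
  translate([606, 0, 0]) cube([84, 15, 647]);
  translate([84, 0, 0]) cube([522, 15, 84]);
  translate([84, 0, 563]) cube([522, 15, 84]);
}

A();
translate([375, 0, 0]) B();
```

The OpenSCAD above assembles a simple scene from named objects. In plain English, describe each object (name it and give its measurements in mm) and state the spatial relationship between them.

A is a four-legged stool. The seat is a 345×260×29 mm slab whose top surface is at z = 413 mm; four square legs, each 46×46 mm in cross-section, run from the floor (z = 0) to the underside of the seat, each flush with a corner of the seat. Four stretchers, 46 mm wide and 23 mm tall, connect adjacent legs with their undersides at z = 138 mm, each running between the inner faces of the legs it joins and aligned with the legs' outer faces on the other axis.

B is a rectangular picture frame lying in the x–z plane (depth along y). The opening is 522 mm wide (x) by 479 mm tall (z), surrounded by a border 84 mm wide on all four sides. The frame is 15 mm deep and is made of two full-height vertical stiles with two horizontal rails fitted between them.

The picture frame is on the floor beside the stool on its +x side.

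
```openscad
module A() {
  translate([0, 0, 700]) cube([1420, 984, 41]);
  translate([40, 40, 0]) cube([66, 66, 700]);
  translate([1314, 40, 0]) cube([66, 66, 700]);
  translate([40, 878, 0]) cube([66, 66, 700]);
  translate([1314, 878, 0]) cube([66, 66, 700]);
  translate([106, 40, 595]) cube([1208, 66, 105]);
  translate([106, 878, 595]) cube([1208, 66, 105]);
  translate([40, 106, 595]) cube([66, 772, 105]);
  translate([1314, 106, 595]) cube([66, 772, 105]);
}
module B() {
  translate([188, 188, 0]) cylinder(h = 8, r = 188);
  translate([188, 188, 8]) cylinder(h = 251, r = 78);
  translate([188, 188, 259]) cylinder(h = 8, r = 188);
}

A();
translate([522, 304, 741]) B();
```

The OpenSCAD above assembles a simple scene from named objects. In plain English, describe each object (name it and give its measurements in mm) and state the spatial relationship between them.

A is a table with a 1420×984 mm rectangular top, 41 mm thick, top surface at z = 741 mm, supported by four 66×66 mm square legs, each inset 40 mm from the nearest pair of top edges, running from the floor. Four apron rails, 66 mm thick and 105 mm tall, run between adjacent legs with their top edges flush with the underside of the top and their outer faces flush with the legs' outer faces.

B is a spool: two coaxial disc flanges of radius 188 mm and thickness 8 mm, joined by a core cylinder of radius 78 mm and height 251 mm. The lower flange rests on z = 0 and the three cylinders share a vertical axis.

The spool is on top of the table, centred.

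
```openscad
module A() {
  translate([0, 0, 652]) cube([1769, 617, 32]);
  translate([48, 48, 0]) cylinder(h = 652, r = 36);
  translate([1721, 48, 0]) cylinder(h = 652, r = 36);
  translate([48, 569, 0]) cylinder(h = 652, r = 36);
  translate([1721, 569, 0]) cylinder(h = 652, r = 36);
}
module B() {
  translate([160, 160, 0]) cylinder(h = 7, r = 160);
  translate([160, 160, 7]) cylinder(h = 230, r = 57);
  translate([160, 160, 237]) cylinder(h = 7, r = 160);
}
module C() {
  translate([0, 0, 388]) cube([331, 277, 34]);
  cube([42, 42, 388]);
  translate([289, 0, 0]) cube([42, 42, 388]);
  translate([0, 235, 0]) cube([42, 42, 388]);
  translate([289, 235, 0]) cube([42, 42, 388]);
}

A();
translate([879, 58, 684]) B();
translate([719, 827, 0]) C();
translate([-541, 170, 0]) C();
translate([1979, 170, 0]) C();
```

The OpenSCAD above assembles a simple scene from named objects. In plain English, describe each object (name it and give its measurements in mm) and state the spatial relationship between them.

A is a rectangular dining table. The top is 1769×617×32 mm with its upper surface at z = 684 mm. It stands on four round legs of 72 mm diameter, each leg's bounding box inset 12 mm from the nearest pair of top edges, running from the floor to the underside of the top.

B is a spool: two coaxial disc flanges of radius 160 mm and thickness 7 mm, joined by a core cylinder of radius 57 mm and height 230 mm. The lower flange rests on z = 0 and the three cylinders share a vertical axis.

C is a four-legged stool. The seat is a 331×277×34 mm slab whose top surface is at z = 422 mm; four square legs, each 42×42 mm in cross-section, run from the floor (z = 0) to the underside of the seat, each flush with a corner of the seat.

The spool is on top of the table. Three stools sit around the table at the +y, −x, +x sides.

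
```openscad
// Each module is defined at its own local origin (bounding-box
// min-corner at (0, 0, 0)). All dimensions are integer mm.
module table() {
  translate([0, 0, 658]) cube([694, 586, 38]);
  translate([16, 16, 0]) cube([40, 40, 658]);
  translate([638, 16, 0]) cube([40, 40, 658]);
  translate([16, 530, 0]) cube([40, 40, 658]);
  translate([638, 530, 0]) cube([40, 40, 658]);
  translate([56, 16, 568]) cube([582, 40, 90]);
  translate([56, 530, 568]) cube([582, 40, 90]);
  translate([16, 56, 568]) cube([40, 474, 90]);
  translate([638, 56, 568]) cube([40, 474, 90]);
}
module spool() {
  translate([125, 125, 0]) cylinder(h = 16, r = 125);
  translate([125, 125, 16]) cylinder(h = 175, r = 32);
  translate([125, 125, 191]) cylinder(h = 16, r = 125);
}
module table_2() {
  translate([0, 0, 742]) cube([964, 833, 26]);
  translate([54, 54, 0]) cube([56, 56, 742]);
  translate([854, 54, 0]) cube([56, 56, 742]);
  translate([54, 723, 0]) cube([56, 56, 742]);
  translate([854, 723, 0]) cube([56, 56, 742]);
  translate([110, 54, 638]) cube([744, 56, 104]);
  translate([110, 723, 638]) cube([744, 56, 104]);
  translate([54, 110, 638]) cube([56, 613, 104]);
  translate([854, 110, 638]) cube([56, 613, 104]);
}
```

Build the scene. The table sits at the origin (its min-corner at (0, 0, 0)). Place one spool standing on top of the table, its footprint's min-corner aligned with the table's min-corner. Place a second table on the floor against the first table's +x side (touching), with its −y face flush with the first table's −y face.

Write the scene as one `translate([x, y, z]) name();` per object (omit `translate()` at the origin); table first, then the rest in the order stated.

table();
translate([0, 0, 696]) spool();
translate([694, 0, 0]) table_2();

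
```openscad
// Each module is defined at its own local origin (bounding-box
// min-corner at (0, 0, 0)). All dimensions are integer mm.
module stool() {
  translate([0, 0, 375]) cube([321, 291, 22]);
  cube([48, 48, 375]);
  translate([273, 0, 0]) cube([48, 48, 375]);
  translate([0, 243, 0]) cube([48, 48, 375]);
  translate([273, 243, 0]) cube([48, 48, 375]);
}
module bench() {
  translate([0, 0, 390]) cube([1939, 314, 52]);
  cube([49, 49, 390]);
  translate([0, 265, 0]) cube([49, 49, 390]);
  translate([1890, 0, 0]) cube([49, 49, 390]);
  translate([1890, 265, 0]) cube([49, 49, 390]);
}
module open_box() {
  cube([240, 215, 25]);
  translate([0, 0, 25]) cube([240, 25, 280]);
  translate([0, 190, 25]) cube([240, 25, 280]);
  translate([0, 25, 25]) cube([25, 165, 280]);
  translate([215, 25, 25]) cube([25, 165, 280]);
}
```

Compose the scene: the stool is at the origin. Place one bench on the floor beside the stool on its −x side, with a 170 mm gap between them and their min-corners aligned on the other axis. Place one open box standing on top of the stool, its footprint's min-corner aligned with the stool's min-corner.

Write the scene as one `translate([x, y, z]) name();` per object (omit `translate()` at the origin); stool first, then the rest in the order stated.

stool();
translate([-2109, 0, 0]) bench();
translate([0, 0, 397]) open_box();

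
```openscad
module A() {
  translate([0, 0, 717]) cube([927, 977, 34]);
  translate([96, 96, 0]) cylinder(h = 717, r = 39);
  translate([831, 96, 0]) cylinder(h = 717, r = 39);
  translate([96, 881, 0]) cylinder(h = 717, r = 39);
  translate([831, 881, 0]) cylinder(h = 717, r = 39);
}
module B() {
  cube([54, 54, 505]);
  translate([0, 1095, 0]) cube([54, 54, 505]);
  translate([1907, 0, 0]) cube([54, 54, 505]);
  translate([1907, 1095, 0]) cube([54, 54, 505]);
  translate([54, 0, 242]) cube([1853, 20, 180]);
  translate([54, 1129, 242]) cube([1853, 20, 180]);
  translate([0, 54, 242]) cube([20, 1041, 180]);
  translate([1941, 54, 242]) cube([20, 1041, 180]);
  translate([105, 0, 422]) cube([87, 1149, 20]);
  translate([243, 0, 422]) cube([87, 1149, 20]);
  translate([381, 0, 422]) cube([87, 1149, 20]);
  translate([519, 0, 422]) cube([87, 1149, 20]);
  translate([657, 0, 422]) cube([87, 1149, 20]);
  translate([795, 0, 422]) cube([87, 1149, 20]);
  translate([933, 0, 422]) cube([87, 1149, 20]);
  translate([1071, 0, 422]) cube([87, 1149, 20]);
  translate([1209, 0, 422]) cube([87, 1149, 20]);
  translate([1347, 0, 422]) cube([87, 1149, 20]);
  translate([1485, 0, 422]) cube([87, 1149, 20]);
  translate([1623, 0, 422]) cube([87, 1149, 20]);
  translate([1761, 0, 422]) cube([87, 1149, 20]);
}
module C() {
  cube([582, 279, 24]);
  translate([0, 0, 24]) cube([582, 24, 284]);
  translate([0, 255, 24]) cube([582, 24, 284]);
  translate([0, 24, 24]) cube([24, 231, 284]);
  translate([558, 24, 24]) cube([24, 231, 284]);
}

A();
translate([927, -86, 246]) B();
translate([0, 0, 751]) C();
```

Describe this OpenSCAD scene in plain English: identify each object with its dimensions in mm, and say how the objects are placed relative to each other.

A is a table with a 927×977 mm rectangular top, 34 mm thick, top surface at z = 751 mm, supported by four round legs of 78 mm diameter, each leg's bounding box inset 57 mm from the nearest pair of top edges, running from the floor.

B is a bed frame 1961 mm long (x) by 1149 mm wide (y). Four 54×54 mm corner posts, 505 mm tall, at the corners of the footprint. Four rails of 20 mm thickness and 180 mm height run between adjacent posts with their undersides at z = 242 mm, their outer faces flush with the outside of the frame (the two x-running rails run between the posts' inner faces; the two y-running rails run between the posts' inner faces). 13 slats, each 87 mm wide (x) and 20 mm thick, lie across the top of the two x-running rails, running the full 1149 mm width of the frame in y; the slats are evenly spaced along x between the inner faces of the end posts with equal gaps (rounded down to the nearest mm) at the −x end and between each pair — any rounding remainder accumulates at the +x end.

C is an open-topped rectangular box: outside dimensions 582×279×308 mm, with a uniform wall and base thickness of 24 mm. The base is a full 582×279 slab on the floor; four walls sit on top of the base. The front and back walls (the −y and +y sides) span the full width; the two side walls fit between them.

The bed frame is beside the table with their tops flush at z = 751. The open box is on top of the table.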